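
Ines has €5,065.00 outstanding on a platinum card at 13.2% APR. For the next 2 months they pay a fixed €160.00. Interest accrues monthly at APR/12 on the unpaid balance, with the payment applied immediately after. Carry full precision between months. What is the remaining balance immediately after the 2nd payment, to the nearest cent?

€4,855.28

Monthly rate r = 13.2%/12 = 1.1% = 0.011.
Each month: B ← B·(1+r) − €160.00.
Month 1: interest €55.71; balance after payment €4,960.72.
Month 2: interest €54.57; balance after payment €4,855.28.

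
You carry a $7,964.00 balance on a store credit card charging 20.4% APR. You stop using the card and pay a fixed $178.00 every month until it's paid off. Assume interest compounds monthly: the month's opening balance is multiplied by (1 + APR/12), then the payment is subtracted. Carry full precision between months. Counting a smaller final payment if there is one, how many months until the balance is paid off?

85 payments

Monthly rate r = 20.4%/12 = 1.7% = 0.017.
Recurrence: B ← B·(1+r) − $178.00.
Month 1: interest $135.39; balance after payment $7,921.39.
Month 2: interest $134.66; balance after payment $7,878.05.
Closed form: n = −ln(1 − rB₀/P)/ln(1+r) = −ln(0.23939)/ln(1.017) ≈ 84.810, so the balance reaches zero during payment 85.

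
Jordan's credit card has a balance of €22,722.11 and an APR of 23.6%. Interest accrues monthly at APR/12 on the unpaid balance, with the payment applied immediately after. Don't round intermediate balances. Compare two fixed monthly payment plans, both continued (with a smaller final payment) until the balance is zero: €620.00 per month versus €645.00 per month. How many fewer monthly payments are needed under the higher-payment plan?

Monthly rate r = 23.6%/12 = 1.96667% = 0.0196667.
At €620.00/mo: n = ⌈−ln(1 − rB₀/P)/ln(1+r)⌉ = 66 payments (last €311.60); total interest = total paid − €22,722.11 = €17,889.49.
At €645.00/mo: 61 payments (last €391.34); total interest €16,369.23.
Payments saved = 66 − 61 = 5.

5 fewer payments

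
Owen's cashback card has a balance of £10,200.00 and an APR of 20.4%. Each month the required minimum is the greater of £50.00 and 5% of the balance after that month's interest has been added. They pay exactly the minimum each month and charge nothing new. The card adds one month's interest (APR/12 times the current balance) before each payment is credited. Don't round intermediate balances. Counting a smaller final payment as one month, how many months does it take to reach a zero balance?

Monthly rate r = 20.4%/12 = 1.7% = 0.017.
While 5% of the post-interest balance exceeds £50.00, each month B ← (B·(1+r))·(1 − 0.05), i.e. B shrinks by the factor (1+r)·0.95 = 0.96615.
This holds for months 1–68. Entering month 69 the balance is £980.91; 5% of the post-interest balance is now below £50.00, so the flat £50.00 minimum applies from here.
From month 69 a fixed £50.00 at rate r clears £980.91 in 25 more payments. Total: 68 + 25 = 93 months.

93 months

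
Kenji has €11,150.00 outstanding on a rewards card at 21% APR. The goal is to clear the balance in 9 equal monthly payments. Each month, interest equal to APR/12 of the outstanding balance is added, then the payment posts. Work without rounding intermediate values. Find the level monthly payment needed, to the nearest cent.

Monthly rate r = 21%/12 = 1.75% = 0.0175.
Level-payment amortization: P = B₀·r / (1 − (1+r)^(−n)) = 11150.00·0.0175 / (1 − 1.0175^(−9)).
Denominator 1 − (1+r)^(−9) = 0.144558651.
P = 195.125 / 0.144558651 ≈ 1349.80.

€1,349.80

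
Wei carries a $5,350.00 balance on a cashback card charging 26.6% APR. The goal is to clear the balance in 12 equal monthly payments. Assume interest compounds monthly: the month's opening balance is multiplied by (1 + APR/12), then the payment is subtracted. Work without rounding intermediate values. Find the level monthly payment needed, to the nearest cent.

$512.65

Monthly rate r = 26.6%/12 = 2.21667% = 0.0221667.
Level-payment amortization: P = B₀·r / (1 − (1+r)^(−n)) = 5350.00·0.0221667 / (1 − 1.02217^(−12)).
Denominator 1 − (1+r)^(−12) = 0.231330891.
P = 118.592 / 0.231330891 ≈ 512.65.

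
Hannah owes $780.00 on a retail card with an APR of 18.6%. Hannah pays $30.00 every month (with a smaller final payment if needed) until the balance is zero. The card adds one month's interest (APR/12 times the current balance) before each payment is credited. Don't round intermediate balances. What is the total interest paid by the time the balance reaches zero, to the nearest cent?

$226.17

Monthly rate r = 18.6%/12 = 1.55% = 0.0155.
Payoff takes n = ⌈−ln(1 − rB₀/P)/ln(1+r)⌉ = ⌈33.537⌉ = 34 payments; the last is $16.17.
Total paid = 33·$30.00 + $16.17 = $1,006.17.
Total interest = total paid − principal = $1,006.17 − $780.00 = $226.17.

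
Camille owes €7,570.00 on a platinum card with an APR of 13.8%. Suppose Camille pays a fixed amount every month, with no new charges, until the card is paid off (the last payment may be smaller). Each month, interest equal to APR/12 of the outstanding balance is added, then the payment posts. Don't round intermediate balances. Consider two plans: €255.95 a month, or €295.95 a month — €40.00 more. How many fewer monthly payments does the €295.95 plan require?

Monthly rate r = 13.8%/12 = 1.15% = 0.0115.
At €255.95/mo: n = ⌈−ln(1 − rB₀/P)/ln(1+r)⌉ = 37 payments (last €91.38); total interest = total paid − €7,570.00 = €1,735.58.
At €295.95/mo: 31 payments (last €138.31); total interest €1,446.81.
Payments saved = 37 − 31 = 6.

6 fewer payments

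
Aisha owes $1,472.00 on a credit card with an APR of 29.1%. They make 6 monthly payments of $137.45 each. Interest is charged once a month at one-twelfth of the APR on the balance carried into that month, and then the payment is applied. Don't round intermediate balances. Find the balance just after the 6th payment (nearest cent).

Monthly rate r = 29.1%/12 = 2.425% = 0.02425.
Each month: B ← B·(1+r) − $137.45.
Month 1: interest $35.70; balance after payment $1,370.25.
Month 2: interest $33.23; balance after payment $1,266.02.
Month 3: interest $30.70; balance after payment $1,159.28.
Month 4: interest $28.11; balance after payment $1,049.94.
Month 5: interest $25.46; balance after payment $937.95.
Month 6: interest $22.75; balance after payment $823.24.

$823.24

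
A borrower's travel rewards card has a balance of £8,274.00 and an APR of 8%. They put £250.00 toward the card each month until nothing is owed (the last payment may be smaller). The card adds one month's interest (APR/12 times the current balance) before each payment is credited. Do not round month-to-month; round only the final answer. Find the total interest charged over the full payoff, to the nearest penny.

Monthly rate r = 8%/12 = 0.666667% = 0.00666667.
Payoff takes n = ⌈−ln(1 − rB₀/P)/ln(1+r)⌉ = ⌈37.517⌉ = 38 payments; the last is £129.42.
Total paid = 37·£250.00 + £129.42 = £9,379.42.
Total interest = total paid − principal = £9,379.42 − £8,274.00 = £1,105.42.

£1,105.42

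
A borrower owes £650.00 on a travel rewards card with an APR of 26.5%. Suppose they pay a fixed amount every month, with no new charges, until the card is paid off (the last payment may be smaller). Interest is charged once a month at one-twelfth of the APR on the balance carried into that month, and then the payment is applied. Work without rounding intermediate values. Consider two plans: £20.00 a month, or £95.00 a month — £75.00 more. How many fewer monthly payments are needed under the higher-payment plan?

Monthly rate r = 26.5%/12 = 2.20833% = 0.0220833.
At £20.00/mo: n = ⌈−ln(1 − rB₀/P)/ln(1+r)⌉ = 58 payments (last £18.11); total interest = total paid − £650.00 = £508.11.
At £95.00/mo: 8 payments (last £47.70); total interest £62.70.
Payments saved = 58 − 8 = 50.

50 fewer payments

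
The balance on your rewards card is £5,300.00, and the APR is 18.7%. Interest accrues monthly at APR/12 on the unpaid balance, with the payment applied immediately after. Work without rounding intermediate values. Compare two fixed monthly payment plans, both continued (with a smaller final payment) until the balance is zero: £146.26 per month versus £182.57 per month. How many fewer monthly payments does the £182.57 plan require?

Monthly rate r = 18.7%/12 = 1.55833% = 0.0155833.
At £146.26/mo: n = ⌈−ln(1 − rB₀/P)/ln(1+r)⌉ = 54 payments (last £115.12); total interest = total paid − £5,300.00 = £2,566.90.
At £182.57/mo: 39 payments (last £172.22); total interest £1,809.88.
Payments saved = 54 − 39 = 15.

15 fewer payments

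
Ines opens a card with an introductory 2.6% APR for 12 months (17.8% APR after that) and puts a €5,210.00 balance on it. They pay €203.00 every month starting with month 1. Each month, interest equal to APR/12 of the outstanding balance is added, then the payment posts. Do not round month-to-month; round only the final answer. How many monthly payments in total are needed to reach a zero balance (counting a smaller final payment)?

Promo months 1–12 at r₀ = 2.6%/12 = 0.00216667; months 13+ at r₁ = 17.8%/12 = 0.0148333.
After month 12: iterate B ← B·(1+r₀) − €203.00 for 12 months → €2,881.85.
Then at r₁ with €203.00/mo: n₂ = −ln(1 − r₁·B/P)/ln(1+r₁) ≈ 16.06 → 17 more payments.

29 payments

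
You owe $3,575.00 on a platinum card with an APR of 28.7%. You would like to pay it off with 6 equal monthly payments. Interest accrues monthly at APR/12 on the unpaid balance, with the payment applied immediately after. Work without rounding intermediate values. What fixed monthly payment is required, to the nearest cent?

$646.69

Monthly rate r = 28.7%/12 = 2.39167% = 0.0239167.
Level-payment amortization: P = B₀·r / (1 − (1+r)^(−n)) = 3575.00·0.0239167 / (1 − 1.02392^(−6)).
Denominator 1 − (1+r)^(−6) = 0.132214625.
P = 85.5021 / 0.132214625 ≈ 646.69.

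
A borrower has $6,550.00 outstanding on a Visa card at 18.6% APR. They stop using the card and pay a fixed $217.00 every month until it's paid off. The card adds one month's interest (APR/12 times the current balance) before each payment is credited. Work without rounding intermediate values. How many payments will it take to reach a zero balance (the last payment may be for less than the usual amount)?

Monthly rate r = 18.6%/12 = 1.55% = 0.0155.
Recurrence: B ← B·(1+r) − $217.00.
Month 1: interest $101.53; balance after payment $6,434.52.
Month 2: interest $99.74; balance after payment $6,317.26.
Closed form: n = −ln(1 − rB₀/P)/ln(1+r) = −ln(0.53214)/ln(1.0155) ≈ 41.014, so the balance reaches zero during payment 42.

42 months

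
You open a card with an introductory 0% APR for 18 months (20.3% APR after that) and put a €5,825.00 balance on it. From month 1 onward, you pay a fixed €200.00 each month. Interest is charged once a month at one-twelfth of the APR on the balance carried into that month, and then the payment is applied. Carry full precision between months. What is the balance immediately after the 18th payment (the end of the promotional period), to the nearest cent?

€2,225.00

Promo months 1–18 at r₀ = 0%/12 = 0; months 19+ at r₁ = 20.3%/12 = 0.0169167.
After month 18 (no interest yet): B = €5,825.00 − 18·€200.00 = €2,225.00.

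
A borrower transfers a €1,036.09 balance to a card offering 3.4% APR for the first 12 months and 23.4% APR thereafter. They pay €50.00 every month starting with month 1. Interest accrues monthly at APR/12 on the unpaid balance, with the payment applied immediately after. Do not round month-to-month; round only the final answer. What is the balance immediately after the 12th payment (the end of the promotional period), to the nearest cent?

Promo months 1–12 at r₀ = 3.4%/12 = 0.00283333; months 13+ at r₁ = 23.4%/12 = 0.0195.
After month 12: iterate B ← B·(1+r₀) − €50.00 for 12 months → €462.43.

€462.43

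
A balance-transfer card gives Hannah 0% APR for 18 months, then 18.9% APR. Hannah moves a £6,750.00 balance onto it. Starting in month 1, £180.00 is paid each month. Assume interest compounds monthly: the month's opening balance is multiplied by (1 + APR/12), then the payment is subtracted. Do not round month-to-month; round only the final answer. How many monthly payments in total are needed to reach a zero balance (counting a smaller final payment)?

42 payments

Promo months 1–18 at r₀ = 0%/12 = 0; months 19+ at r₁ = 18.9%/12 = 0.01575.
After month 18 (no interest yet): B = £6,750.00 − 18·£180.00 = £3,510.00.
Then at r₁ with £180.00/mo: n₂ = −ln(1 − r₁·B/P)/ln(1+r₁) ≈ 23.48 → 24 more payments.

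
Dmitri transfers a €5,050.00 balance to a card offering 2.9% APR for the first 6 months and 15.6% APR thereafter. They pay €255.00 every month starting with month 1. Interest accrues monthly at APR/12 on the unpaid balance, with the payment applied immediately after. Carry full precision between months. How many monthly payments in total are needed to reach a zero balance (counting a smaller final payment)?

22 payments

Promo months 1–6 at r₀ = 2.9%/12 = 0.00241667; months 7+ at r₁ = 15.6%/12 = 0.013.
After month 6: iterate B ← B·(1+r₀) − €255.00 for 6 months → €3,584.40.
Then at r₁ with €255.00/mo: n₂ = −ln(1 − r₁·B/P)/ln(1+r₁) ≈ 15.62 → 16 more payments.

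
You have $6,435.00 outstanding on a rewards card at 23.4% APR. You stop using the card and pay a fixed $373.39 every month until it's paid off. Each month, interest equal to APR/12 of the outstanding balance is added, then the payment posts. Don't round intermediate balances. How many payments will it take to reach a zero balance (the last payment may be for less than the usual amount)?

22 payments

Monthly rate r = 23.4%/12 = 1.95% = 0.0195.
Recurrence: B ← B·(1+r) − $373.39.
Month 1: interest $125.48; balance after payment $6,187.09.
Month 2: interest $120.65; balance after payment $5,934.35.
Closed form: n = −ln(1 − rB₀/P)/ln(1+r) = −ln(0.66394)/ln(1.0195) ≈ 21.208, so the balance reaches zero during payment 22.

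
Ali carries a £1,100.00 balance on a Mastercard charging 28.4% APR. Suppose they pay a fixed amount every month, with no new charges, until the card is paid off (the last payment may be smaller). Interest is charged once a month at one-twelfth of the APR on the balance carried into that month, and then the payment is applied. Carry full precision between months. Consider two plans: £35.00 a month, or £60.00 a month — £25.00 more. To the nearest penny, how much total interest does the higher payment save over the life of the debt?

£578.19

Monthly rate r = 28.4%/12 = 2.36667% = 0.0236667.
At £35.00/mo: n = ⌈−ln(1 − rB₀/P)/ln(1+r)⌉ = 59 payments (last £7.79); total interest = total paid − £1,100.00 = £937.79.
At £60.00/mo: 25 payments (last £19.60); total interest £359.60.
Interest saved = £937.79 − £359.60 = £578.19.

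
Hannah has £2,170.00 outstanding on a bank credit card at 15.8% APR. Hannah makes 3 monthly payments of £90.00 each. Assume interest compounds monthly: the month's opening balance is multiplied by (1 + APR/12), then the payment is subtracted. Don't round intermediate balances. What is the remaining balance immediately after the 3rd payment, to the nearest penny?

£1,983.28

Monthly rate r = 15.8%/12 = 1.31667% = 0.0131667.
Each month: B ← B·(1+r) − £90.00.
Month 1: interest £28.57; balance after payment £2,108.57.
Month 2: interest £27.76; balance after payment £2,046.33.
Month 3: interest £26.94; balance after payment £1,983.28.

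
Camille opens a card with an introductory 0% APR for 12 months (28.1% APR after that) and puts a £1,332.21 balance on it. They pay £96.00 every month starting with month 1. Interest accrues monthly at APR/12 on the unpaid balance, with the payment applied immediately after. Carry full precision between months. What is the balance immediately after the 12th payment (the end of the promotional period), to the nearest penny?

Promo months 1–12 at r₀ = 0%/12 = 0; months 13+ at r₁ = 28.1%/12 = 0.0234167.
After month 12 (no interest yet): B = £1,332.21 − 12·£96.00 = £180.21.

£180.21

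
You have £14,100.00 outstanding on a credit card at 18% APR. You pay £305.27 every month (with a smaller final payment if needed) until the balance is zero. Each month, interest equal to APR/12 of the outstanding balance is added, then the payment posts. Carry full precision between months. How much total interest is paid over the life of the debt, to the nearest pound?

£10,102

Monthly rate r = 18%/12 = 1.5% = 0.015.
Payoff takes n = ⌈−ln(1 − rB₀/P)/ln(1+r)⌉ = ⌈79.279⌉ = 80 payments; the last is £85.57.
Total paid = 79·£305.27 + £85.57 = £24,201.90.
Total interest = total paid − principal = £24,201.90 − £14,100.00 = £10,101.90.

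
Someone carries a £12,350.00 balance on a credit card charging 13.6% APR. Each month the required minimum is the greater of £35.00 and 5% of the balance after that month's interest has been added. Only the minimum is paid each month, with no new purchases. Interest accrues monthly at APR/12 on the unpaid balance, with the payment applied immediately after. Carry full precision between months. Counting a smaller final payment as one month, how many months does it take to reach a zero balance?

95 months

Monthly rate r = 13.6%/12 = 1.13333% = 0.0113333.
While 5% of the post-interest balance exceeds £35.00, each month B ← (B·(1+r))·(1 − 0.05), i.e. B shrinks by the factor (1+r)·0.95 = 0.96077.
This holds for months 1–72. Entering month 73 the balance is £692.08; 5% of the post-interest balance is now below £35.00, so the flat £35.00 minimum applies from here.
From month 73 a fixed £35.00 at rate r clears £692.08 in 23 more payments. Total: 72 + 23 = 95 months.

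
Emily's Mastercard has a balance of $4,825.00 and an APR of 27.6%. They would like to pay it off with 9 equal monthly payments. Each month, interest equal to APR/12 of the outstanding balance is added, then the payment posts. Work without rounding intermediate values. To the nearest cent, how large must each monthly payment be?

Monthly rate r = 27.6%/12 = 2.3% = 0.023.
Level-payment amortization: P = B₀·r / (1 − (1+r)^(−n)) = 4825.00·0.023 / (1 − 1.023^(−9)).
Denominator 1 − (1+r)^(−9) = 0.185071894.
P = 110.975 / 0.185071894 ≈ 599.63.

$599.63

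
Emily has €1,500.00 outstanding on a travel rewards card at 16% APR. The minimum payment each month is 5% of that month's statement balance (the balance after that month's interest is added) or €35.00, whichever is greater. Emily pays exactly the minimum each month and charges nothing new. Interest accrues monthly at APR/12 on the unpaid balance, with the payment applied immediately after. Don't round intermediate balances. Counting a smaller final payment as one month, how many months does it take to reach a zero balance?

44 months

Monthly rate r = 16%/12 = 1.33333% = 0.0133333.
While 5% of the post-interest balance exceeds €35.00, each month B ← (B·(1+r))·(1 − 0.05), i.e. B shrinks by the factor (1+r)·0.95 = 0.96267.
This holds for months 1–21. Entering month 22 the balance is €674.66; 5% of the post-interest balance is now below €35.00, so the flat €35.00 minimum applies from here.
From month 22 a fixed €35.00 at rate r clears €674.66 in 23 more payments. Total: 21 + 23 = 44 months.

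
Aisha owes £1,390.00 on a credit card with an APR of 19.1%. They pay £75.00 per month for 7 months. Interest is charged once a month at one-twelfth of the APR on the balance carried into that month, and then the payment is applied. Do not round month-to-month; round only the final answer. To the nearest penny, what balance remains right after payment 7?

Monthly rate r = 19.1%/12 = 1.59167% = 0.0159167.
Each month: B ← B·(1+r) − £75.00.
Month 1: interest £22.12; balance after payment £1,337.12.
Month 2: interest £21.28; balance after payment £1,283.41.
Month 3: interest £20.43; balance after payment £1,228.83.
Month 4: interest £19.56; balance after payment £1,173.39.
Month 5: interest £18.68; balance after payment £1,117.07.
Month 6: interest £17.78; balance after payment £1,059.85.
Month 7: interest £16.87; balance after payment £1,001.72.

£1,001.72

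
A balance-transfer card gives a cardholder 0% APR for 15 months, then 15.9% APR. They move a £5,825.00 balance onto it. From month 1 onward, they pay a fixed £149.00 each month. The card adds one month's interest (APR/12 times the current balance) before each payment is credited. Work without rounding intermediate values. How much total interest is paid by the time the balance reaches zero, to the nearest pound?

Promo months 1–15 at r₀ = 0%/12 = 0; months 16+ at r₁ = 15.9%/12 = 0.01325.
After month 15 (no interest yet): B = £5,825.00 − 15·£149.00 = £3,590.00.
Then at r₁ with £149.00/mo: n₂ = −ln(1 − r₁·B/P)/ln(1+r₁) ≈ 29.21 → 30 more payments.
Total paid = 44·£149.00 + £32.16 = £6,588.16; interest = £6,588.16 − £5,825.00 = £763.16.

£763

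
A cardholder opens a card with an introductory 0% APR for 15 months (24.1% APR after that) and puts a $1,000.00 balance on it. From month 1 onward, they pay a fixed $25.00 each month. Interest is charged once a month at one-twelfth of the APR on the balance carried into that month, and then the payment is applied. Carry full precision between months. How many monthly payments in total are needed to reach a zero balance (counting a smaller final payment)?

Promo months 1–15 at r₀ = 0%/12 = 0; months 16+ at r₁ = 24.1%/12 = 0.0200833.
After month 15 (no interest yet): B = $1,000.00 − 15·$25.00 = $625.00.
Then at r₁ with $25.00/mo: n₂ = −ln(1 − r₁·B/P)/ln(1+r₁) ≈ 35.07 → 36 more payments.

51 months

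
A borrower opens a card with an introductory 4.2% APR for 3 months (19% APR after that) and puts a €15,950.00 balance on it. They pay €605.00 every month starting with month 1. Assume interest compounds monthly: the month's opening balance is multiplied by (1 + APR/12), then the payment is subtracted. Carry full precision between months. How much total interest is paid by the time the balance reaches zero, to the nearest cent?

€3,914.59

Promo months 1–3 at r₀ = 4.2%/12 = 0.0035; months 4+ at r₁ = 19%/12 = 0.0158333.
After month 3: iterate B ← B·(1+r₀) − €605.00 for 3 months → €14,296.70.
Then at r₁ with €605.00/mo: n₂ = −ln(1 − r₁·B/P)/ln(1+r₁) ≈ 29.83 → 30 more payments.
Total paid = 32·€605.00 + €504.59 = €19,864.59; interest = €19,864.59 − €15,950.00 = €3,914.59.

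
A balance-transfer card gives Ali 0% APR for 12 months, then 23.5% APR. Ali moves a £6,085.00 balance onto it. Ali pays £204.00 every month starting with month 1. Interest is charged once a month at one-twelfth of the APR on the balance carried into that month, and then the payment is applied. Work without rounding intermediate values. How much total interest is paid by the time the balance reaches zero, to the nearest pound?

Promo months 1–12 at r₀ = 0%/12 = 0; months 13+ at r₁ = 23.5%/12 = 0.0195833.
After month 12 (no interest yet): B = £6,085.00 − 12·£204.00 = £3,637.00.
Then at r₁ with £204.00/mo: n₂ = −ln(1 − r₁·B/P)/ln(1+r₁) ≈ 22.14 → 23 more payments.
Total paid = 34·£204.00 + £29.61 = £6,965.61; interest = £6,965.61 − £6,085.00 = £880.61.

£881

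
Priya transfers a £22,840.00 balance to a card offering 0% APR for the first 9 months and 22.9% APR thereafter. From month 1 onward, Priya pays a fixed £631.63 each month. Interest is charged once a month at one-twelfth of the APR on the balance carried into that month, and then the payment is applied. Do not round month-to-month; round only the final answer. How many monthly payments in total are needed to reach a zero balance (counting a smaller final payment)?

48 months

Promo months 1–9 at r₀ = 0%/12 = 0; months 10+ at r₁ = 22.9%/12 = 0.0190833.
After month 9 (no interest yet): B = £22,840.00 − 9·£631.63 = £17,155.33.
Then at r₁ with £631.63/mo: n₂ = −ln(1 − r₁·B/P)/ln(1+r₁) ≈ 38.64 → 39 more payments.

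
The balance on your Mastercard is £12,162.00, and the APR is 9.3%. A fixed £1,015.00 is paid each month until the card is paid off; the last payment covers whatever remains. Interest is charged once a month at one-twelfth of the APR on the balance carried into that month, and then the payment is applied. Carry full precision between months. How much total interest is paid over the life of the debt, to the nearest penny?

£652.60

Monthly rate r = 9.3%/12 = 0.775% = 0.00775.
Payoff takes n = ⌈−ln(1 − rB₀/P)/ln(1+r)⌉ = ⌈12.624⌉ = 13 payments; the last is £634.60.
Total paid = 12·£1,015.00 + £634.60 = £12,814.60.
Total interest = total paid − principal = £12,814.60 − £12,162.00 = £652.60.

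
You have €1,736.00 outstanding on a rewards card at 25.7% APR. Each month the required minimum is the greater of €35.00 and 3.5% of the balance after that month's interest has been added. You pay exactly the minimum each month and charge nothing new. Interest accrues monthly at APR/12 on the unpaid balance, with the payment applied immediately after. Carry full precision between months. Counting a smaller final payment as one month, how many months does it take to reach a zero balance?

Monthly rate r = 25.7%/12 = 2.14167% = 0.0214167.
While 3.5% of the post-interest balance exceeds €35.00, each month B ← (B·(1+r))·(1 − 0.035), i.e. B shrinks by the factor (1+r)·0.965 = 0.98567.
This holds for months 1–40. Entering month 41 the balance is €974.45; 3.5% of the post-interest balance is now below €35.00, so the flat €35.00 minimum applies from here.
From month 41 a fixed €35.00 at rate r clears €974.45 in 43 more payments. Total: 40 + 43 = 83 months.

83 months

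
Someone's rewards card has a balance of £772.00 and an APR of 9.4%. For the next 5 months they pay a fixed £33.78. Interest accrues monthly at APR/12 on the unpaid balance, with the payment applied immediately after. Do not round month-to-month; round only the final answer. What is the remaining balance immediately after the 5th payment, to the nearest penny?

Monthly rate r = 9.4%/12 = 0.783333% = 0.00783333.
Each month: B ← B·(1+r) − £33.78.
Month 1: interest £6.05; balance after payment £744.27.
Month 2: interest £5.83; balance after payment £716.32.
Month 3: interest £5.61; balance after payment £688.15.
Month 4: interest £5.39; balance after payment £659.76.
Month 5: interest £5.17; balance after payment £631.15.

£631.15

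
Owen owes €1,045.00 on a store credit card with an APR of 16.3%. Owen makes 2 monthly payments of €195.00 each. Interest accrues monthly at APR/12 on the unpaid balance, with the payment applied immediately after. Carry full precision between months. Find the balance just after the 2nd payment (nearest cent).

€680.93

Monthly rate r = 16.3%/12 = 1.35833% = 0.0135833.
Each month: B ← B·(1+r) − €195.00.
Month 1: interest €14.19; balance after payment €864.19.
Month 2: interest €11.74; balance after payment €680.93.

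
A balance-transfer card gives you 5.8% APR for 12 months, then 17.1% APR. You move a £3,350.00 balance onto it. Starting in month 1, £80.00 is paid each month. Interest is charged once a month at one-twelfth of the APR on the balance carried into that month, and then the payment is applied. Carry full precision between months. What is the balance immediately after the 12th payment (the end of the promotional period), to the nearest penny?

£2,563.61

Promo months 1–12 at r₀ = 5.8%/12 = 0.00483333; months 13+ at r₁ = 17.1%/12 = 0.01425.
After month 12: iterate B ← B·(1+r₀) − £80.00 for 12 months → £2,563.61.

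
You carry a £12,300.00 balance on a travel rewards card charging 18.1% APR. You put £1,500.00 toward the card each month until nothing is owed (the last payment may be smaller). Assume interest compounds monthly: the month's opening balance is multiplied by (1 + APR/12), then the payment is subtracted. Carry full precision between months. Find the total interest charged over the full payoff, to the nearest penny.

£930.27

Monthly rate r = 18.1%/12 = 1.50833% = 0.0150833.
Payoff takes n = ⌈−ln(1 − rB₀/P)/ln(1+r)⌉ = ⌈8.819⌉ = 9 payments; the last is £1,230.27.
Total paid = 8·£1,500.00 + £1,230.27 = £13,230.27.
Total interest = total paid − principal = £13,230.27 − £12,300.00 = £930.27.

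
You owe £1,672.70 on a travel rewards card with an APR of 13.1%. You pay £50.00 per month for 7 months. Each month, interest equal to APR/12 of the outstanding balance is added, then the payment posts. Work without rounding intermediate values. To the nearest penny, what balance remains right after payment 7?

Monthly rate r = 13.1%/12 = 1.09167% = 0.0109167.
Each month: B ← B·(1+r) − £50.00.
Month 1: interest £18.26; balance after payment £1,640.96.
Month 2: interest £17.91; balance after payment £1,608.87.
Month 3: interest £17.56; balance after payment £1,576.44.
Month 4: interest £17.21; balance after payment £1,543.65.
Month 5: interest £16.85; balance after payment £1,510.50.
Month 6: interest £16.49; balance after payment £1,476.99.
Month 7: interest £16.12; balance after payment £1,443.11.

£1,443.11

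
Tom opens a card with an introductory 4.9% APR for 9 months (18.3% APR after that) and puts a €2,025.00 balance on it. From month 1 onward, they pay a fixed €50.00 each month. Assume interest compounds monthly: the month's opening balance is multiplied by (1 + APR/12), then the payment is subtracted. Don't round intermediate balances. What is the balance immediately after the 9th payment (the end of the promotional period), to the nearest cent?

€1,643.23

Promo months 1–9 at r₀ = 4.9%/12 = 0.00408333; months 10+ at r₁ = 18.3%/12 = 0.01525.
After month 9: iterate B ← B·(1+r₀) − €50.00 for 9 months → €1,643.23.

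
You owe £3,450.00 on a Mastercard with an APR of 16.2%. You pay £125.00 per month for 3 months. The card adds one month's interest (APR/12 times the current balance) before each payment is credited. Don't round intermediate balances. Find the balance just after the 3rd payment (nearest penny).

Monthly rate r = 16.2%/12 = 1.35% = 0.0135.
Each month: B ← B·(1+r) − £125.00.
Month 1: interest £46.58; balance after payment £3,371.57.
Month 2: interest £45.52; balance after payment £3,292.09.
Month 3: interest £44.44; balance after payment £3,211.53.

£3,211.53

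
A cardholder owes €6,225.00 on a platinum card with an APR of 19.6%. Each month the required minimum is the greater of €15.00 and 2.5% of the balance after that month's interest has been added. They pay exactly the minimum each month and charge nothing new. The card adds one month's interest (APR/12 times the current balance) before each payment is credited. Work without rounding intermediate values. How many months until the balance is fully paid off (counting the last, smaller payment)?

322 months

Monthly rate r = 19.6%/12 = 1.63333% = 0.0163333.
While 2.5% of the post-interest balance exceeds €15.00, each month B ← (B·(1+r))·(1 − 0.025), i.e. B shrinks by the factor (1+r)·0.975 = 0.99092.
This holds for months 1–259. Entering month 260 the balance is €587.09; 2.5% of the post-interest balance is now below €15.00, so the flat €15.00 minimum applies from here.
From month 260 a fixed €15.00 at rate r clears €587.09 in 63 more payments. Total: 259 + 63 = 322 months.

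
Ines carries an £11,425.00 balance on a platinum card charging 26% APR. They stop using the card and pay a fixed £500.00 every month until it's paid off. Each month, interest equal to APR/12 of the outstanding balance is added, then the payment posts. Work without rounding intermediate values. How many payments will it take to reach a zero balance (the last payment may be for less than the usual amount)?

32 payments

Monthly rate r = 26%/12 = 2.16667% = 0.0216667.
Recurrence: B ← B·(1+r) − £500.00.
Month 1: interest £247.54; balance after payment £11,172.54.
Month 2: interest £242.07; balance after payment £10,914.61.
Closed form: n = −ln(1 − rB₀/P)/ln(1+r) = −ln(0.50492)/ln(1.02167) ≈ 31.880, so the balance reaches zero during payment 32.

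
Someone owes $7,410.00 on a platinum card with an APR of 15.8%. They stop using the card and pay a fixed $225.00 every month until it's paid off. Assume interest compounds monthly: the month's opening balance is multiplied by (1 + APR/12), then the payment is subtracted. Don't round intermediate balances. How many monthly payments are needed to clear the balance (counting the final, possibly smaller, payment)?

44 payments

Monthly rate r = 15.8%/12 = 1.31667% = 0.0131667.
Recurrence: B ← B·(1+r) − $225.00.
Month 1: interest $97.56; balance after payment $7,282.56.
Month 2: interest $95.89; balance after payment $7,153.45.
Closed form: n = −ln(1 − rB₀/P)/ln(1+r) = −ln(0.56638)/ln(1.01317) ≈ 43.460, so the balance reaches zero during payment 44.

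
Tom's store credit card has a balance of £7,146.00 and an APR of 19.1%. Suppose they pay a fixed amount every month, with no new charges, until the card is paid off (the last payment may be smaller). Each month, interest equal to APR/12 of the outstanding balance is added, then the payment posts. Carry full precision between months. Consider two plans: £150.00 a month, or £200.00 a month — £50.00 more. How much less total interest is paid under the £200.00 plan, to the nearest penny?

Monthly rate r = 19.1%/12 = 1.59167% = 0.0159167.
At £150.00/mo: n = ⌈−ln(1 − rB₀/P)/ln(1+r)⌉ = 90 payments (last £137.88); total interest = total paid − £7,146.00 = £6,341.88.
At £200.00/mo: 54 payments (last £51.18); total interest £3,505.18.
Interest saved = £6,341.88 − £3,505.18 = £2,836.70.

£2,836.70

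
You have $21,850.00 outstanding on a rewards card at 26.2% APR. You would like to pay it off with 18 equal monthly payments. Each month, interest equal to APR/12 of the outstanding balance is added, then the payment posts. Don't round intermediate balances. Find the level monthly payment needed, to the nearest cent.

Monthly rate r = 26.2%/12 = 2.18333% = 0.0218333.
Level-payment amortization: P = B₀·r / (1 − (1+r)^(−n)) = 21850.00·0.0218333 / (1 − 1.02183^(−18)).
Denominator 1 − (1+r)^(−18) = 0.322110641.
P = 477.058 / 0.322110641 ≈ 1481.04.

$1,481.04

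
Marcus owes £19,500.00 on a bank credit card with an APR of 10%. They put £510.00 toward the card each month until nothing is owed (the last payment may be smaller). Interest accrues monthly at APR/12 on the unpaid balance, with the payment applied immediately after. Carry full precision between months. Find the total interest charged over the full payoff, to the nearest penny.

£4,077.21

Monthly rate r = 10%/12 = 0.833333% = 0.00833333.
Payoff takes n = ⌈−ln(1 − rB₀/P)/ln(1+r)⌉ = ⌈46.229⌉ = 47 payments; the last is £117.21.
Total paid = 46·£510.00 + £117.21 = £23,577.21.
Total interest = total paid − principal = £23,577.21 − £19,500.00 = £4,077.21.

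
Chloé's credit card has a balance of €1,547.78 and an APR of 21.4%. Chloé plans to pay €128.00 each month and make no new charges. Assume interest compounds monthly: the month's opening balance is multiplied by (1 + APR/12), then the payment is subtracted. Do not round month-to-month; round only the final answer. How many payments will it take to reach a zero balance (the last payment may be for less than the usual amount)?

Monthly rate r = 21.4%/12 = 1.78333% = 0.0178333.
Recurrence: B ← B·(1+r) − €128.00.
Month 1: interest €27.60; balance after payment €1,447.38.
Month 2: interest €25.81; balance after payment €1,345.19.
Closed form: n = −ln(1 − rB₀/P)/ln(1+r) = −ln(0.78436)/ln(1.01783) ≈ 13.741, so the balance reaches zero during payment 14.

14 payments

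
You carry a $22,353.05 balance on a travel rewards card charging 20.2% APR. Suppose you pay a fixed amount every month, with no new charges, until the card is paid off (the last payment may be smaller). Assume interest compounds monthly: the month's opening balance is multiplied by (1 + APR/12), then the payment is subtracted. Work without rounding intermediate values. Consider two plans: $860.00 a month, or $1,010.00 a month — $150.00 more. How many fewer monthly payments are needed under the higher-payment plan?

7 fewer payments

Monthly rate r = 20.2%/12 = 1.68333% = 0.0168333.
At $860.00/mo: n = ⌈−ln(1 − rB₀/P)/ln(1+r)⌉ = 35 payments (last $406.15); total interest = total paid − $22,353.05 = $7,293.10.
At $1,010.00/mo: 28 payments (last $930.89); total interest $5,847.84.
Payments saved = 35 − 28 = 7.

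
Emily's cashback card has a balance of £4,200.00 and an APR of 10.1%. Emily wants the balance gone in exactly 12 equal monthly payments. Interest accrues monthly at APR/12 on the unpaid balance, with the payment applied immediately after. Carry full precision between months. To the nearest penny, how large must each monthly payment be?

Monthly rate r = 10.1%/12 = 0.841667% = 0.00841667.
Level-payment amortization: P = B₀·r / (1 − (1+r)^(−n)) = 4200.00·0.00841667 / (1 − 1.00842^(−12)).
Denominator 1 − (1+r)^(−12) = 0.0956848195.
P = 35.35 / 0.0956848195 ≈ 369.44.

£369.44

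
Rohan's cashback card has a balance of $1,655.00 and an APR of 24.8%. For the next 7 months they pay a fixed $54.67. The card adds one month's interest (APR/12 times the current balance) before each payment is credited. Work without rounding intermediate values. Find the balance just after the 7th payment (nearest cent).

$1,502.54

Monthly rate r = 24.8%/12 = 2.06667% = 0.0206667.
Each month: B ← B·(1+r) − $54.67.
Month 1: interest $34.20; balance after payment $1,634.53.
Month 2: interest $33.78; balance after payment $1,613.64.
Month 3: interest $33.35; balance after payment $1,592.32.
Month 4: interest $32.91; balance after payment $1,570.56.
Month 5: interest $32.46; balance after payment $1,548.35.
Month 6: interest $32.00; balance after payment $1,525.68.
Month 7: interest $31.53; balance after payment $1,502.54.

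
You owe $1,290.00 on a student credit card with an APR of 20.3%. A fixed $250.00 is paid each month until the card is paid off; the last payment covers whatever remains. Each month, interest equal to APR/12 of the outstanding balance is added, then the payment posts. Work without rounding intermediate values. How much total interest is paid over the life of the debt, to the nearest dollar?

$72

Monthly rate r = 20.3%/12 = 1.69167% = 0.0169167.
Payoff takes n = ⌈−ln(1 − rB₀/P)/ln(1+r)⌉ = ⌈5.445⌉ = 6 payments; the last is $111.71.
Total paid = 5·$250.00 + $111.71 = $1,361.71.
Total interest = total paid − principal = $1,361.71 − $1,290.00 = $71.71.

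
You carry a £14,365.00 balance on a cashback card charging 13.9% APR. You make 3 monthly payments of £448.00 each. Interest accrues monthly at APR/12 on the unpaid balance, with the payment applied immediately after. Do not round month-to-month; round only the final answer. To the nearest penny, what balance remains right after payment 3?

Monthly rate r = 13.9%/12 = 1.15833% = 0.0115833.
Each month: B ← B·(1+r) − £448.00.
Month 1: interest £166.39; balance after payment £14,083.39.
Month 2: interest £163.13; balance after payment £13,798.53.
Month 3: interest £159.83; balance after payment £13,510.36.

£13,510.36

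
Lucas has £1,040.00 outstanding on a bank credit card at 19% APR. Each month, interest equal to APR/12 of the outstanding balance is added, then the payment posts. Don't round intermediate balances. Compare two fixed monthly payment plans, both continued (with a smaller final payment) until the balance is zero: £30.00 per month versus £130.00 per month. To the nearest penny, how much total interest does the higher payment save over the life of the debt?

£399.21

Monthly rate r = 19%/12 = 1.58333% = 0.0158333.
At £30.00/mo: n = ⌈−ln(1 − rB₀/P)/ln(1+r)⌉ = 51 payments (last £20.25); total interest = total paid − £1,040.00 = £480.25.
At £130.00/mo: 9 payments (last £81.04); total interest £81.04.
Interest saved = £480.25 − £81.04 = £399.21.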